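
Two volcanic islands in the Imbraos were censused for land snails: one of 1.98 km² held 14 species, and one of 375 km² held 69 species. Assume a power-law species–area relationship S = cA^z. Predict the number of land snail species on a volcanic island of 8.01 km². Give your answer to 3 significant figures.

21.4

z = ln(69/14) / ln(375/1.98) = 1.5950 / 5.2438 = 0.3042
c = 14 / 1.98^0.3042 = 14 / 1.231 = 11.37
S₃ = 11.37 × 8.01^0.3042 = 11.37 × 1.883 ≈ 21.42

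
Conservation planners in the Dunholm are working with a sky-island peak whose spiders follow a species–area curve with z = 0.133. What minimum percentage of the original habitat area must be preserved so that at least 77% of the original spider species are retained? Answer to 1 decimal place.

Need (A_new/A_old)^0.133 = 0.77, so A_new/A_old = 0.77^(1/0.133) = 0.77^7.519
ln(A_new/A_old) = ln 0.77 / 0.133 = -0.2614 / 0.133 = -1.9651
A_new/A_old = e^-1.9651 ≈ 0.1401

14.0%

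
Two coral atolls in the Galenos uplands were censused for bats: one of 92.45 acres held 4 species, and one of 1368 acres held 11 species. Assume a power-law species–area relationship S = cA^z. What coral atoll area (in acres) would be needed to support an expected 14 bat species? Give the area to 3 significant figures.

2600 acres

z = ln(11/4) / ln(1368/92.45) = 1.0116 / 2.6944 = 0.3754
c = 4 / 92.45^0.3754 = 4 / 5.471 = 0.7311
A = (14/0.7311)^(1/0.3754) ⇒ ln A = ln(19.15)/0.3754 = 7.8634
A = e^7.8634 ≈ 2600 acres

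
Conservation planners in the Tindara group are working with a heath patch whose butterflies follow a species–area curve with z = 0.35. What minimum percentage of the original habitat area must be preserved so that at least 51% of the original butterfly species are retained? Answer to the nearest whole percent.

15%

Need (A_new/A_old)^0.35 = 0.51, so A_new/A_old = 0.51^(1/0.35) = 0.51^2.857
ln(A_new/A_old) = ln 0.51 / 0.35 = -0.6733 / 0.35 = -1.9238
A_new/A_old = e^-1.9238 ≈ 0.146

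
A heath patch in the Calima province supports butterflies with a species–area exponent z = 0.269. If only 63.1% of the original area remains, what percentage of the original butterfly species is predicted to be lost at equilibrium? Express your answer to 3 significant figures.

S_new/S_old = (A_new/A_old)^z = 0.631^0.269
= exp(0.269 × ln 0.631) = exp(0.269 × -0.4604) = exp(-0.1239) ≈ 0.8835
Fraction lost = 1 − 0.8835 = 0.1165

11.6%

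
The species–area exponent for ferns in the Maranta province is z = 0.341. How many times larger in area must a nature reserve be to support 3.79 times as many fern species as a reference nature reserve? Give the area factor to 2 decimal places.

(A₂/A₁)^0.341 = 3.79, so A₂/A₁ = 3.79^(1/0.341) = 3.79^2.933
ln(A₂/A₁) = ln 3.79 / 0.341 = 1.3324 / 0.341 = 3.9072
A₂/A₁ = e^3.9072 ≈ 49.76

49.76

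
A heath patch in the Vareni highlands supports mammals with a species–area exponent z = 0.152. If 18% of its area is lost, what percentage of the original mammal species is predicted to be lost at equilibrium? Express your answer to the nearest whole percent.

S_new/S_old = (A_new/A_old)^z = 0.82^0.152
= exp(0.152 × ln 0.82) = exp(0.152 × -0.1985) = exp(-0.0302) ≈ 0.9703
Fraction lost = 1 − 0.9703 = 0.02971

3%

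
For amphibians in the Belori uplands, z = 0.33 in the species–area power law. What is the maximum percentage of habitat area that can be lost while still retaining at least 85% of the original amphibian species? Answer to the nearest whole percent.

Need (A_new/A_old)^0.33 = 0.85, so A_new/A_old = 0.85^(1/0.33) = 0.85^3.03
ln(A_new/A_old) = ln 0.85 / 0.33 = -0.1625 / 0.33 = -0.4925
A_new/A_old = e^-0.4925 ≈ 0.6111
Fraction that can be lost = 1 − 0.6111 = 0.3889

39%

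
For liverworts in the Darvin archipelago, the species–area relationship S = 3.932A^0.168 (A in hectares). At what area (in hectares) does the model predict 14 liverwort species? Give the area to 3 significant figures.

1920 hectares

14 = 3.932 × A^0.168  ⇒  A^0.168 = 14/3.932 = 3.561
ln A = ln(3.561) / 0.168 = 1.2699 / 0.168 = 7.5590
A = e^7.5590 ≈ 1918 hectares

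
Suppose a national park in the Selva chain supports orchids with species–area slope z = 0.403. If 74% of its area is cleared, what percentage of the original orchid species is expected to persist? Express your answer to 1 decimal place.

58.1%

S_new/S_old = (A_new/A_old)^z = 0.26^0.403
= exp(0.403 × ln 0.26) = exp(0.403 × -1.3471) = exp(-0.5429) ≈ 0.5811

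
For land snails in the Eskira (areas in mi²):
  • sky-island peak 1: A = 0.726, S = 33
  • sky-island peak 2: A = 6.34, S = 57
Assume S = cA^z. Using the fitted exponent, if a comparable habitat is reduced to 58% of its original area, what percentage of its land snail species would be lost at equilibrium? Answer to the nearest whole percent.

13%

z = ln(57/33) / ln(6.34/0.726) = 0.5465 / 2.1671 = 0.2522
S_new/S_old = (A_new/A_old)^z = 0.58^0.2522 = exp(0.2522 × -0.5447) = 0.8716
Fraction lost = 1 − 0.8716 = 0.1284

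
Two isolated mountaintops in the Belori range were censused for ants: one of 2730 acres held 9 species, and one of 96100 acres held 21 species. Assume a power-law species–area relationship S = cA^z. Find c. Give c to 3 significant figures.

1.37

z = ln(S₂/S₁) / ln(A₂/A₁) = ln(21/9) / ln(96100/2730) = 0.8473 / 3.5611 = 0.2379
c = S₁ / A₁^z = 9 / 2730^0.2379 = 9 / 6.57 = 1.37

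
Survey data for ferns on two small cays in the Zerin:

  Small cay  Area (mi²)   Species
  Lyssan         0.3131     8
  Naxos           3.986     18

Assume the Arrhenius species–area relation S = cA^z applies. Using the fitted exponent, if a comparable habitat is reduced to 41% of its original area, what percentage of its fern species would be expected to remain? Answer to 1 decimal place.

z = ln(18/8) / ln(3.986/0.3131) = 0.8109 / 2.5440 = 0.3188
S_new/S_old = (A_new/A_old)^z = 0.41^0.3188 = exp(0.3188 × -0.8916) = 0.7526

75.3%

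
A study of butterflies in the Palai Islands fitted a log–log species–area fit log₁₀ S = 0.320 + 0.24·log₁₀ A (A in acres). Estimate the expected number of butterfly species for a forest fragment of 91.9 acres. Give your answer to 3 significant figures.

6.18

S = 2.089 × 91.9^0.24
ln S = ln 2.089 + 0.24 × ln 91.9 = 0.7368 + 0.24 × 4.5207 = 1.8218
S = e^1.8218 ≈ 6.183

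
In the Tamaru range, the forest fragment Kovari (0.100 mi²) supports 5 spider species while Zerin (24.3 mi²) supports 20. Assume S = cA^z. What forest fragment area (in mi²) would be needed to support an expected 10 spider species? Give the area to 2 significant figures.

1.6 mi²

z = ln(20/5) / ln(24.3/0.1) = 1.3863 / 5.4931 = 0.2524
c = 5 / 0.1^0.2524 = 5 / 0.5593 = 8.94
A = (10/8.94)^(1/0.2524) ⇒ ln A = ln(1.119)/0.2524 = 0.4439
A = e^0.4439 ≈ 1.559 mi²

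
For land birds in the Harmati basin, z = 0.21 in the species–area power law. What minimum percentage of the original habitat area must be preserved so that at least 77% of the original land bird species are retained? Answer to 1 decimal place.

Need (A_new/A_old)^0.21 = 0.77, so A_new/A_old = 0.77^(1/0.21) = 0.77^4.762
ln(A_new/A_old) = ln 0.77 / 0.21 = -0.2614 / 0.21 = -1.2446
A_new/A_old = e^-1.2446 ≈ 0.2881

28.8%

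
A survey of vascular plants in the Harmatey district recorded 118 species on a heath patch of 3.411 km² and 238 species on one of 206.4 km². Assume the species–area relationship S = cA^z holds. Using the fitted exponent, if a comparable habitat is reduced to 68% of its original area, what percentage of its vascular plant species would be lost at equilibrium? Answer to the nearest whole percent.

6%

z = ln(238/118) / ln(206.4/3.411) = 0.7016 / 4.1028 = 0.1710
S_new/S_old = (A_new/A_old)^z = 0.68^0.1710 = exp(0.1710 × -0.3857) = 0.9362
Fraction lost = 1 − 0.9362 = 0.06382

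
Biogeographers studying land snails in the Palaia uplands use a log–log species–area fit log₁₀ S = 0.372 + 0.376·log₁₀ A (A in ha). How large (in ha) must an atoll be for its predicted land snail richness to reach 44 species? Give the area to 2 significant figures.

44 = 2.355 × A^0.376  ⇒  A^0.376 = 44/2.355 = 18.68
ln A = ln(18.68) / 0.376 = 2.9276 / 0.376 = 7.7862
A = e^7.7862 ≈ 2407 ha

2400 ha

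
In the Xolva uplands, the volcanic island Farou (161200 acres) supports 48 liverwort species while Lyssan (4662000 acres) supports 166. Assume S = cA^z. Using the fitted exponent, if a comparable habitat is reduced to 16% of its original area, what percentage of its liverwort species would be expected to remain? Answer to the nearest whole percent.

z = ln(166/48) / ln(4662000/161200) = 1.2408 / 3.3646 = 0.3688
S_new/S_old = (A_new/A_old)^z = 0.16^0.3688 = exp(0.3688 × -1.8326) = 0.5087

51%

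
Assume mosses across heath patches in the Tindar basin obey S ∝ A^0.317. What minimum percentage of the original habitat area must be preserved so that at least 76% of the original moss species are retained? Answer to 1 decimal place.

Need (A_new/A_old)^0.317 = 0.76, so A_new/A_old = 0.76^(1/0.317) = 0.76^3.155
ln(A_new/A_old) = ln 0.76 / 0.317 = -0.2744 / 0.317 = -0.8657
A_new/A_old = e^-0.8657 ≈ 0.4207

42.1%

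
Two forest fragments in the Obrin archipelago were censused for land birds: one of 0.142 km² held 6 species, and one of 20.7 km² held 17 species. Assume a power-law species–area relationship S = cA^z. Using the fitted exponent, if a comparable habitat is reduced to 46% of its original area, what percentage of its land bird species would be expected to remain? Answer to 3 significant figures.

z = ln(17/6) / ln(20.7/0.142) = 1.0415 / 4.9821 = 0.2090
S_new/S_old = (A_new/A_old)^z = 0.46^0.2090 = exp(0.2090 × -0.7765) = 0.8502

85.0%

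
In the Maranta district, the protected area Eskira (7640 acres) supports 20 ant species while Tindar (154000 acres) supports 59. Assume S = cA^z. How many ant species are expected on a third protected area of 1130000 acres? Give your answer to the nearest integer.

121

z = ln(59/20) / ln(154000/7640) = 1.0818 / 3.0036 = 0.3602
c = 20 / 7640^0.3602 = 20 / 25.04 = 0.7988
S₃ = 0.7988 × 1130000^0.3602 = 0.7988 × 151.4 ≈ 120.9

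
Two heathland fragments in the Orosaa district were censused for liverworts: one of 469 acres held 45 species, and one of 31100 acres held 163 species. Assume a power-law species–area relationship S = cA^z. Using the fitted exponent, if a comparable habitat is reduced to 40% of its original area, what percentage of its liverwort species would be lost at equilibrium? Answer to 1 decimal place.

z = ln(163/45) / ln(31100/469) = 1.2871 / 4.1944 = 0.3069
S_new/S_old = (A_new/A_old)^z = 0.4^0.3069 = exp(0.3069 × -0.9163) = 0.7549
Fraction lost = 1 − 0.7549 = 0.2451

24.5%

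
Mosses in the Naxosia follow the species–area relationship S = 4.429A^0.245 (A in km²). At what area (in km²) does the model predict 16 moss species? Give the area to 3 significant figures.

189 km²

16 = 4.429 × A^0.245  ⇒  A^0.245 = 16/4.429 = 3.613
ln A = ln(3.613) / 0.245 = 1.2844 / 0.245 = 5.2425
A = e^5.2425 ≈ 189.1 km²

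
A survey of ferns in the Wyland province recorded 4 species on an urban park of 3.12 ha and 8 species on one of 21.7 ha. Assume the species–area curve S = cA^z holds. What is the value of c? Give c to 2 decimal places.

2.66

z = ln(S₂/S₁) / ln(A₂/A₁) = ln(8/4) / ln(21.7/3.12) = 0.6931 / 1.9395 = 0.3574
c = S₁ / A₁^z = 4 / 3.12^0.3574 = 4 / 1.502 = 2.664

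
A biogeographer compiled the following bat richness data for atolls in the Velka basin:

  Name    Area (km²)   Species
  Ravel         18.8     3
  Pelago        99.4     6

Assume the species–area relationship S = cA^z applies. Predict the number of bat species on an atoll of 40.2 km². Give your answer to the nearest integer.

4

z = ln(6/3) / ln(99.4/18.8) = 0.6931 / 1.6653 = 0.4162
c = 3 / 18.8^0.4162 = 3 / 3.391 = 0.8847
S₃ = 0.8847 × 40.2^0.4162 = 0.8847 × 4.653 ≈ 4.116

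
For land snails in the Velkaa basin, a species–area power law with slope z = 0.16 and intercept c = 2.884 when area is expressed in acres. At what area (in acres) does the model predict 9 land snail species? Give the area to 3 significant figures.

9 = 2.884 × A^0.16  ⇒  A^0.16 = 9/2.884 = 3.121
ln A = ln(3.121) / 0.16 = 1.1380 / 0.16 = 7.1128
A = e^7.1128 ≈ 1228 acres

1230 acres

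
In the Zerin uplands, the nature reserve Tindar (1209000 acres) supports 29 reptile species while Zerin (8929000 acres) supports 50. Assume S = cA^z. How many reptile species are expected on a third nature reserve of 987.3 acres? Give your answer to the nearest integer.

z = ln(50/29) / ln(8929000/1209000) = 0.5447 / 1.9995 = 0.2724
c = 29 / 1209000^0.2724 = 29 / 45.4 = 0.6388
S₃ = 0.6388 × 987.3^0.2724 = 0.6388 × 6.543 ≈ 4.18

4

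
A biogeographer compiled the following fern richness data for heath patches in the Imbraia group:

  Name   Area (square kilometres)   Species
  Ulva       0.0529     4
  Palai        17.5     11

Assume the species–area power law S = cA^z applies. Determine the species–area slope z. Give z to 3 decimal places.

Taking logs: ln S = ln c + z ln A, so z = (ln S₂ − ln S₁)/(ln A₂ − ln A₁).
z = ln(11/4) / ln(17.5/0.0529) = ln(2.75) / ln(330.8) = 1.0116 / 5.8016 = 0.1744

0.174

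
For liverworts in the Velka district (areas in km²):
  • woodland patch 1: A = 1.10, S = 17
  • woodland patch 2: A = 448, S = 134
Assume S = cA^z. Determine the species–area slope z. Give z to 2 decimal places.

0.34

Taking logs: ln S = ln c + z ln A, so z = (ln S₂ − ln S₁)/(ln A₂ − ln A₁).
z = ln(134/17) / ln(448/1.1) = ln(7.882) / ln(407.3) = 2.0646 / 6.0095 = 0.3436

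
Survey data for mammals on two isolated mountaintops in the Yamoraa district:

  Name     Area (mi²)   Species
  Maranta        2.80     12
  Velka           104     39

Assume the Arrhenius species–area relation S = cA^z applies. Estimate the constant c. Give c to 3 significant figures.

8.58

z = ln(S₂/S₁) / ln(A₂/A₁) = ln(39/12) / ln(104/2.8) = 1.1787 / 3.6148 = 0.3261
c = S₁ / A₁^z = 12 / 2.8^0.3261 = 12 / 1.399 = 8.578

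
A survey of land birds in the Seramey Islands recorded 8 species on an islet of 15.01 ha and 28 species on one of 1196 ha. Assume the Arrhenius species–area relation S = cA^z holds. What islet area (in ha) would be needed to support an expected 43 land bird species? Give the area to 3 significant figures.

5360 ha

z = ln(28/8) / ln(1196/15.01) = 1.2528 / 4.3780 = 0.2861
c = 8 / 15.01^0.2861 = 8 / 2.171 = 3.685
A = (43/3.685)^(1/0.2861) ⇒ ln A = ln(11.67)/0.2861 = 8.5859
A = e^8.5859 ≈ 5356 ha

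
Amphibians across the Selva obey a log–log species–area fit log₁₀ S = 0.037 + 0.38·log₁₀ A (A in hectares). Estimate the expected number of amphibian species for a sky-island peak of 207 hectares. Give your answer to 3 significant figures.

8.26

S = 1.089 × 207^0.38
ln S = ln 1.089 + 0.38 × ln 207 = 0.0852 + 0.38 × 5.3327 = 2.1116
S = e^2.1116 ≈ 8.262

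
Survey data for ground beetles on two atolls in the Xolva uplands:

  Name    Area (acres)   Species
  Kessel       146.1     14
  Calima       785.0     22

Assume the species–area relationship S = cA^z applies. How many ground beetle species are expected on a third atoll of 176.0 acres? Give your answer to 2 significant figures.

z = ln(22/14) / ln(785/146.1) = 0.4520 / 1.6814 = 0.2688
c = 14 / 146.1^0.2688 = 14 / 3.818 = 3.666
S₃ = 3.666 × 176^0.2688 = 3.666 × 4.014 ≈ 14.72

15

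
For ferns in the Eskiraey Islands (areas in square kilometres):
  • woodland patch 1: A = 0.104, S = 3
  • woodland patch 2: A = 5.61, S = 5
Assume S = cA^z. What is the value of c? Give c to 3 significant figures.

4.01

z = ln(S₂/S₁) / ln(A₂/A₁) = ln(5/3) / ln(5.61/0.104) = 0.5108 / 3.9879 = 0.1281
c = S₁ / A₁^z = 3 / 0.104^0.1281 = 3 / 0.7483 = 4.009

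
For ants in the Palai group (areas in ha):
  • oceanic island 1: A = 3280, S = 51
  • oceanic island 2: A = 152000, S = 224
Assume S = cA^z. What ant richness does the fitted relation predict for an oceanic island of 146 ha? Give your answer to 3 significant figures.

15.4

z = ln(224/51) / ln(152000/3280) = 1.4798 / 3.8360 = 0.3858
c = 51 / 3280^0.3858 = 51 / 22.71 = 2.245
S₃ = 2.245 × 146^0.3858 = 2.245 × 6.838 ≈ 15.35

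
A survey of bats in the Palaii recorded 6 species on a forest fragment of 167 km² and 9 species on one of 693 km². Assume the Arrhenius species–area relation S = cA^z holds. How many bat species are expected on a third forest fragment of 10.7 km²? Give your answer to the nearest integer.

z = ln(9/6) / ln(693/167) = 0.4055 / 1.4230 = 0.2849
c = 6 / 167^0.2849 = 6 / 4.299 = 1.396
S₃ = 1.396 × 10.7^0.2849 = 1.396 × 1.965 ≈ 2.742

3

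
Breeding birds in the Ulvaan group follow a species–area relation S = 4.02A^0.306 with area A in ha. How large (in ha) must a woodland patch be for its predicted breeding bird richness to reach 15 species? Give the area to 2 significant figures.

74 ha

15 = 4.02 × A^0.306  ⇒  A^0.306 = 15/4.02 = 3.731
ln A = ln(3.731) / 0.306 = 1.3168 / 0.306 = 4.3032
A = e^4.3032 ≈ 73.93 ha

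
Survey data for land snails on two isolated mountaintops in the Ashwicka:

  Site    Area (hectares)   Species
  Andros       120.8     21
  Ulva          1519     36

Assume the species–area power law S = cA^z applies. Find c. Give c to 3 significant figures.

z = ln(S₂/S₁) / ln(A₂/A₁) = ln(36/21) / ln(1519/120.8) = 0.5390 / 2.5317 = 0.2129
c = S₁ / A₁^z = 21 / 120.8^0.2129 = 21 / 2.775 = 7.567

7.57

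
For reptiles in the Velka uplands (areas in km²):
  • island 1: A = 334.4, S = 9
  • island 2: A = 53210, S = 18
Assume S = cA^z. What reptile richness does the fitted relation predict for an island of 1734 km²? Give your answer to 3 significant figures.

z = ln(18/9) / ln(53210/334.4) = 0.6931 / 5.0697 = 0.1367
c = 9 / 334.4^0.1367 = 9 / 2.214 = 4.065
S₃ = 4.065 × 1734^0.1367 = 4.065 × 2.772 ≈ 11.27

11.3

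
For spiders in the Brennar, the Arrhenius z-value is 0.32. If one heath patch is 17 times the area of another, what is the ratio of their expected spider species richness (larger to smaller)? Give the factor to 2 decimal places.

2.48

S₂/S₁ = (A₂/A₁)^z = 17^0.32
ln(S₂/S₁) = 0.32 × ln 17 = 0.32 × 2.8332 = 0.9066
S₂/S₁ = e^0.9066 ≈ 2.476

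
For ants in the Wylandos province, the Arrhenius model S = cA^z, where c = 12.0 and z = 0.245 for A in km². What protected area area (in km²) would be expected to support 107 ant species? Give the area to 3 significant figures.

7560 km²

107 = 12 × A^0.245  ⇒  A^0.245 = 107/12 = 8.917
ln A = ln(8.917) / 0.245 = 2.1879 / 0.245 = 8.9303
A = e^8.9303 ≈ 7557 km²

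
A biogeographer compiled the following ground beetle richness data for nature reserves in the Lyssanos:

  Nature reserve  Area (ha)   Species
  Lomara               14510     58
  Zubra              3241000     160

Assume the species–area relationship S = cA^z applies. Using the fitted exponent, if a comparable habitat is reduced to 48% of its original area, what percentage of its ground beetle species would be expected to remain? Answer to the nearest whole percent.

z = ln(160/58) / ln(3241000/14510) = 1.0147 / 5.4088 = 0.1876
S_new/S_old = (A_new/A_old)^z = 0.48^0.1876 = exp(0.1876 × -0.7340) = 0.8714

87%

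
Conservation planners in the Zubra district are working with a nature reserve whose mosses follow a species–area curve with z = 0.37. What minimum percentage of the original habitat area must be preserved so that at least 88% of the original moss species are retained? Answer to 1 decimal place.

Need (A_new/A_old)^0.37 = 0.88, so A_new/A_old = 0.88^(1/0.37) = 0.88^2.703
ln(A_new/A_old) = ln 0.88 / 0.37 = -0.1278 / 0.37 = -0.3455
A_new/A_old = e^-0.3455 ≈ 0.7079

70.8%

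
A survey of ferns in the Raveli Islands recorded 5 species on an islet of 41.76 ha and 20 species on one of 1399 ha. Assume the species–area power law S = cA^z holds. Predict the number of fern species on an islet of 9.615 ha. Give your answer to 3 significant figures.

z = ln(20/5) / ln(1399/41.76) = 1.3863 / 3.5116 = 0.3948
c = 5 / 41.76^0.3948 = 5 / 4.364 = 1.146
S₃ = 1.146 × 9.615^0.3948 = 1.146 × 2.444 ≈ 2.8

2.80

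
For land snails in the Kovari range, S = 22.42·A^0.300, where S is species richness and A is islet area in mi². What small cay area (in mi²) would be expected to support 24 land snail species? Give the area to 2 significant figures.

1.3 mi²

24 = 22.42 × A^0.3  ⇒  A^0.3 = 24/22.42 = 1.07
ln A = ln(1.07) / 0.3 = 0.0681 / 0.3 = 0.2270
A = e^0.2270 ≈ 1.255 mi²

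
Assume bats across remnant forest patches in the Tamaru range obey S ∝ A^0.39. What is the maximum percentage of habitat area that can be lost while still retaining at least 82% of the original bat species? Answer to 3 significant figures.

Need (A_new/A_old)^0.39 = 0.82, so A_new/A_old = 0.82^(1/0.39) = 0.82^2.564
ln(A_new/A_old) = ln 0.82 / 0.39 = -0.1985 / 0.39 = -0.5088
A_new/A_old = e^-0.5088 ≈ 0.6012
Fraction that can be lost = 1 − 0.6012 = 0.3988

39.9%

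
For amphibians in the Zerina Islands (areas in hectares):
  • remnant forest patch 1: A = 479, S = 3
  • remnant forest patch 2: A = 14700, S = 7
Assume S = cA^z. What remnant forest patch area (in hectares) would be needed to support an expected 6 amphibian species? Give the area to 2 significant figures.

z = ln(7/3) / ln(14700/479) = 0.8473 / 3.4239 = 0.2475
c = 3 / 479^0.2475 = 3 / 4.606 = 0.6514
A = (6/0.6514)^(1/0.2475) ⇒ ln A = ln(9.211)/0.2475 = 8.9727
A = e^8.9727 ≈ 7885 hectares

7900 hectares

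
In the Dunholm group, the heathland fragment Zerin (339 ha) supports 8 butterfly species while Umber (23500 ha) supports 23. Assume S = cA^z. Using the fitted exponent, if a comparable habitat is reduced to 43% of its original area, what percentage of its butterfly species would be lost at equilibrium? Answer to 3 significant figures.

19.0%

z = ln(23/8) / ln(23500/339) = 1.0561 / 4.2388 = 0.2491
S_new/S_old = (A_new/A_old)^z = 0.43^0.2491 = exp(0.2491 × -0.8440) = 0.8104
Fraction lost = 1 − 0.8104 = 0.1896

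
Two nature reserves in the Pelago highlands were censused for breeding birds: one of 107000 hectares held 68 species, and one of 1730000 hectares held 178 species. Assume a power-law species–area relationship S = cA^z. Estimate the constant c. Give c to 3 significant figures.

1.24

z = ln(S₂/S₁) / ln(A₂/A₁) = ln(178/68) / ln(1730000/107000) = 0.9623 / 2.7830 = 0.3458
c = S₁ / A₁^z = 68 / 107000^0.3458 = 68 / 54.82 = 1.24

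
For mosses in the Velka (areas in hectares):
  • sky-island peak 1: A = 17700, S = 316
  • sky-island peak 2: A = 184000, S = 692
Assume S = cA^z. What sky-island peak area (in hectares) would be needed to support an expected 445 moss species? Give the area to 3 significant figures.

z = ln(692/316) / ln(184000/17700) = 0.7838 / 2.3414 = 0.3348
c = 316 / 17700^0.3348 = 316 / 26.43 = 11.96
A = (445/11.96)^(1/0.3348) ⇒ ln A = ln(37.22)/0.3348 = 10.8039
A = e^10.8039 ≈ 49211 hectares

49200 hectares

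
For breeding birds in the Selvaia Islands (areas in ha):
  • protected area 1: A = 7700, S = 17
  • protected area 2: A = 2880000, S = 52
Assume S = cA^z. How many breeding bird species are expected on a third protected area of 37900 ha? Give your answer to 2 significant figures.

23

z = ln(52/17) / ln(2880000/7700) = 1.1180 / 5.9243 = 0.1887
c = 17 / 7700^0.1887 = 17 / 5.413 = 3.14
S₃ = 3.14 × 37900^0.1887 = 3.14 × 7.313 ≈ 22.97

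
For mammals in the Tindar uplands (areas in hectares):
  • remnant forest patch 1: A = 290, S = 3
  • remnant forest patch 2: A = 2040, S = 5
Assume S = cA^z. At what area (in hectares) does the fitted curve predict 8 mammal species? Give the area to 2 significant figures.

12000 hectares

z = ln(5/3) / ln(2040/290) = 0.5108 / 1.9508 = 0.2619
c = 3 / 290^0.2619 = 3 / 4.413 = 0.6797
A = (8/0.6797)^(1/0.2619) ⇒ ln A = ln(11.77)/0.2619 = 9.4156
A = e^9.4156 ≈ 12279 hectares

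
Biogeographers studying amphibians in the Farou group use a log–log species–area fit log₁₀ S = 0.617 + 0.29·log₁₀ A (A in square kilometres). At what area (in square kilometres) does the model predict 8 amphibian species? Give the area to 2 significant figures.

8 = 4.14 × A^0.29  ⇒  A^0.29 = 8/4.14 = 1.932
ln A = ln(1.932) / 0.29 = 0.6587 / 0.29 = 2.2715
A = e^2.2715 ≈ 9.694 square kilometres

9.7 square kilometres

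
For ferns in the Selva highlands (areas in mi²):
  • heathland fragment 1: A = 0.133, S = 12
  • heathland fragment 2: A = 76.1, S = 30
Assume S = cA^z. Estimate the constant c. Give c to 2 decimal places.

16.06

z = ln(S₂/S₁) / ln(A₂/A₁) = ln(30/12) / ln(76.1/0.133) = 0.9163 / 6.3495 = 0.1443
c = S₁ / A₁^z = 12 / 0.133^0.1443 = 12 / 0.7474 = 16.06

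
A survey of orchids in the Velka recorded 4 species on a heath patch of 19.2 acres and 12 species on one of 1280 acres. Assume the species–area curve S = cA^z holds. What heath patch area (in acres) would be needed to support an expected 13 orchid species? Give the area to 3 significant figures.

z = ln(12/4) / ln(1280/19.2) = 1.0986 / 4.1997 = 0.2616
c = 4 / 19.2^0.2616 = 4 / 2.166 = 1.847
A = (13/1.847)^(1/0.2616) ⇒ ln A = ln(7.04)/0.2616 = 7.4606
A = e^7.4606 ≈ 1738 acres

1740 acres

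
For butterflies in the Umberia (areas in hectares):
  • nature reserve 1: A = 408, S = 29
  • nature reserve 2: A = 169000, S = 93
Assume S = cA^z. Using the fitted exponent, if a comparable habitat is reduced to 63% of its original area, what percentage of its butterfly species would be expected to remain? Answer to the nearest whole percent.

91%

z = ln(93/29) / ln(169000/408) = 1.1653 / 6.0264 = 0.1934
S_new/S_old = (A_new/A_old)^z = 0.63^0.1934 = exp(0.1934 × -0.4620) = 0.9145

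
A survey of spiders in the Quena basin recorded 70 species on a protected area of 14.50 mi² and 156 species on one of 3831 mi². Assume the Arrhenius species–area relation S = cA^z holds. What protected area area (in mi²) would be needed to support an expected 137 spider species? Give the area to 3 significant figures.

z = ln(156/70) / ln(3831/14.5) = 0.8014 / 5.5767 = 0.1437
c = 70 / 14.5^0.1437 = 70 / 1.469 = 47.67
A = (137/47.67)^(1/0.1437) ⇒ ln A = ln(2.874)/0.1437 = 7.3471
A = e^7.3471 ≈ 1552 mi²

1550 mi²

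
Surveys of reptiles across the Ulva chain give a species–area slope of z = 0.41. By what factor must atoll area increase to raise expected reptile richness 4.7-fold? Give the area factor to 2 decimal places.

(A₂/A₁)^0.41 = 4.7, so A₂/A₁ = 4.7^(1/0.41) = 4.7^2.439
ln(A₂/A₁) = ln 4.7 / 0.41 = 1.5476 / 0.41 = 3.7745
A₂/A₁ = e^3.7745 ≈ 43.58

43.58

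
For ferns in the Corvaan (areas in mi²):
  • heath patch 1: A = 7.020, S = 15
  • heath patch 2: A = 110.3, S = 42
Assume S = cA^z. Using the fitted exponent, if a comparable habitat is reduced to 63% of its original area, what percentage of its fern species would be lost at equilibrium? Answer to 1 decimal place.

15.9%

z = ln(42/15) / ln(110.3/7.02) = 1.0296 / 2.7544 = 0.3738
S_new/S_old = (A_new/A_old)^z = 0.63^0.3738 = exp(0.3738 × -0.4620) = 0.8414
Fraction lost = 1 − 0.8414 = 0.1586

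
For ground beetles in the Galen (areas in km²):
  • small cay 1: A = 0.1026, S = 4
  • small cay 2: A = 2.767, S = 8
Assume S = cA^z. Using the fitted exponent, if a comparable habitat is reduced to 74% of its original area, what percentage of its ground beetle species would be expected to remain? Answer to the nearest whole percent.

z = ln(8/4) / ln(2.767/0.1026) = 0.6931 / 3.2947 = 0.2104
S_new/S_old = (A_new/A_old)^z = 0.74^0.2104 = exp(0.2104 × -0.3011) = 0.9386

94%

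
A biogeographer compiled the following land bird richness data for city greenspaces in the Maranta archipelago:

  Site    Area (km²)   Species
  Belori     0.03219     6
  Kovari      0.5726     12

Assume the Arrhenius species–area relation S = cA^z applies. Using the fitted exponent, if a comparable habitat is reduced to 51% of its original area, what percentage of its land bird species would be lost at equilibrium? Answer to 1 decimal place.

z = ln(12/6) / ln(0.5726/0.03219) = 0.6931 / 2.8785 = 0.2408
S_new/S_old = (A_new/A_old)^z = 0.51^0.2408 = exp(0.2408 × -0.6733) = 0.8503
Fraction lost = 1 − 0.8503 = 0.1497

15.0%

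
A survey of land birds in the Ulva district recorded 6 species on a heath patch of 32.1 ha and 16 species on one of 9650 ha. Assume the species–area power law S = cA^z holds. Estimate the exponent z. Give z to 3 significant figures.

Taking logs: ln S = ln c + z ln A, so z = (ln S₂ − ln S₁)/(ln A₂ − ln A₁).
z = ln(16/6) / ln(9650/32.1) = ln(2.667) / ln(300.6) = 0.9808 / 5.7059 = 0.1719

0.172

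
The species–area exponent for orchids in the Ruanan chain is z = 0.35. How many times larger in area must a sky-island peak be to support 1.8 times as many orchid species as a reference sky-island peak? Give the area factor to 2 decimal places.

5.36

(A₂/A₁)^0.35 = 1.8, so A₂/A₁ = 1.8^(1/0.35) = 1.8^2.857
ln(A₂/A₁) = ln 1.8 / 0.35 = 0.5878 / 0.35 = 1.6794
A₂/A₁ = e^1.6794 ≈ 5.362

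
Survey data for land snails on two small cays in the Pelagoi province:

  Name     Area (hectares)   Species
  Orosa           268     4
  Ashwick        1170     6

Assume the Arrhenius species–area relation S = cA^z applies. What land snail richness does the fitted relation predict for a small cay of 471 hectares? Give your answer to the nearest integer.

5

z = ln(6/4) / ln(1170/268) = 0.4055 / 1.4738 = 0.2751
c = 4 / 268^0.2751 = 4 / 4.656 = 0.8591
S₃ = 0.8591 × 471^0.2751 = 0.8591 × 5.438 ≈ 4.671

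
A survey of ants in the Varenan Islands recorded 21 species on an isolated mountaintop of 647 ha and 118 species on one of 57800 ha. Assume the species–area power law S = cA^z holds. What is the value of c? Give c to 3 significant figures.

z = ln(S₂/S₁) / ln(A₂/A₁) = ln(118/21) / ln(57800/647) = 1.7262 / 4.4924 = 0.3842
c = S₁ / A₁^z = 21 / 647^0.3842 = 21 / 12.02 = 1.746

1.75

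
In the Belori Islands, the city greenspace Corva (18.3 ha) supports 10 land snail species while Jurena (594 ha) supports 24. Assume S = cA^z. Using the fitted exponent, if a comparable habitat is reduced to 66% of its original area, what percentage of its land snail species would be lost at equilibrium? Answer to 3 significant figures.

z = ln(24/10) / ln(594/18.3) = 0.8755 / 3.4800 = 0.2516
S_new/S_old = (A_new/A_old)^z = 0.66^0.2516 = exp(0.2516 × -0.4155) = 0.9007
Fraction lost = 1 − 0.9007 = 0.09925

9.93%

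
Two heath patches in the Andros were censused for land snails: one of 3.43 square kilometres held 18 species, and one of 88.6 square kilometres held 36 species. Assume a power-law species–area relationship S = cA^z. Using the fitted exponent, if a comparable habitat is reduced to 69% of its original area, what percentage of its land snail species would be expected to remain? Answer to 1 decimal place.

z = ln(36/18) / ln(88.6/3.43) = 0.6931 / 3.2516 = 0.2132
S_new/S_old = (A_new/A_old)^z = 0.69^0.2132 = exp(0.2132 × -0.3711) = 0.9239

92.4%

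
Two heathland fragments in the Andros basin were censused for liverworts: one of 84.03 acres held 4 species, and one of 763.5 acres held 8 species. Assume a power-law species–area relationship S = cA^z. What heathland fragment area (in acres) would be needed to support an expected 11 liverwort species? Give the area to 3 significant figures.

2100 acres

z = ln(8/4) / ln(763.5/84.03) = 0.6931 / 2.2067 = 0.3141
c = 4 / 84.03^0.3141 = 4 / 4.022 = 0.9945
A = (11/0.9945)^(1/0.3141) ⇒ ln A = ln(11.06)/0.3141 = 7.6518
A = e^7.6518 ≈ 2104 acres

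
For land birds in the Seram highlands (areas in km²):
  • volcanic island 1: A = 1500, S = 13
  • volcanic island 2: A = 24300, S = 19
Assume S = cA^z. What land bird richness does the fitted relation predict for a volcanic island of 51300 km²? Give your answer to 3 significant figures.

z = ln(19/13) / ln(24300/1500) = 0.3795 / 2.7850 = 0.1363
c = 13 / 1500^0.1363 = 13 / 2.709 = 4.799
S₃ = 4.799 × 51300^0.1363 = 4.799 × 4.383 ≈ 21.04

21.0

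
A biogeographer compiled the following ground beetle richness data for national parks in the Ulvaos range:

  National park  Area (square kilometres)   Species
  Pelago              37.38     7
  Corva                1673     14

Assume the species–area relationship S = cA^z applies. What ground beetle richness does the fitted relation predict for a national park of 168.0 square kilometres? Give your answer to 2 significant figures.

z = ln(14/7) / ln(1673/37.38) = 0.6931 / 3.8012 = 0.1823
c = 7 / 37.38^0.1823 = 7 / 1.935 = 3.617
S₃ = 3.617 × 168^0.1823 = 3.617 × 2.546 ≈ 9.207

9.2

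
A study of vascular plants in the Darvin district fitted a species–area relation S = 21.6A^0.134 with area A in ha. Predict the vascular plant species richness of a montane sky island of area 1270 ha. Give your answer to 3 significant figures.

S = 21.6 × 1270^0.134
ln S = ln 21.6 + 0.134 × ln 1270 = 3.0727 + 0.134 × 7.1468 = 4.0304
S = e^4.0304 ≈ 56.28

56.3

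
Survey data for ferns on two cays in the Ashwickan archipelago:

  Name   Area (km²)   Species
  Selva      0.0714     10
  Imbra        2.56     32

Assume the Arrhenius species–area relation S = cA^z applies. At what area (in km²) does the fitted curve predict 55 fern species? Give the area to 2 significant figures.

z = ln(32/10) / ln(2.56/0.0714) = 1.1632 / 3.5795 = 0.3250
c = 10 / 0.0714^0.3250 = 10 / 0.4241 = 23.58
A = (55/23.58)^(1/0.3250) ⇒ ln A = ln(2.333)/0.3250 = 2.6067
A = e^2.6067 ≈ 13.55 km²

14 km²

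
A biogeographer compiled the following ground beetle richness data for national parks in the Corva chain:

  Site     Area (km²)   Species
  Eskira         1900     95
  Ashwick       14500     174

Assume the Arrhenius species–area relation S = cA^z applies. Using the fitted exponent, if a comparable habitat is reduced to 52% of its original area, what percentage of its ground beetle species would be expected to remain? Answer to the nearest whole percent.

z = ln(174/95) / ln(14500/1900) = 0.6052 / 2.0323 = 0.2978
S_new/S_old = (A_new/A_old)^z = 0.52^0.2978 = exp(0.2978 × -0.6539) = 0.8231

82%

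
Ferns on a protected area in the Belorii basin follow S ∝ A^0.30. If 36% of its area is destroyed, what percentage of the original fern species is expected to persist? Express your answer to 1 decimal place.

87.5%

S_new/S_old = (A_new/A_old)^z = 0.64^0.3
= exp(0.3 × ln 0.64) = exp(0.3 × -0.4463) = exp(-0.1339) ≈ 0.8747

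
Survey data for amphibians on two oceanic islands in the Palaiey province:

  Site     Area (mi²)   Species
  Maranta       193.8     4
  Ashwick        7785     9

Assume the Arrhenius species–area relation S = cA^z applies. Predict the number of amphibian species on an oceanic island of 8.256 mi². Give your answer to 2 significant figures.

2.0

z = ln(9/4) / ln(7785/193.8) = 0.8109 / 3.6931 = 0.2196
c = 4 / 193.8^0.2196 = 4 / 3.179 = 1.258
S₃ = 1.258 × 8.256^0.2196 = 1.258 × 1.59 ≈ 2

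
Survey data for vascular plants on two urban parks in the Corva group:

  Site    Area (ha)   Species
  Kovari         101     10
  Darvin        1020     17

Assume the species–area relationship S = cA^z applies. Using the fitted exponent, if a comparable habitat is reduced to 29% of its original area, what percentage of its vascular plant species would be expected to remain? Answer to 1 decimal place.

z = ln(17/10) / ln(1020/101) = 0.5306 / 2.3124 = 0.2295
S_new/S_old = (A_new/A_old)^z = 0.29^0.2295 = exp(0.2295 × -1.2379) = 0.7527

75.3%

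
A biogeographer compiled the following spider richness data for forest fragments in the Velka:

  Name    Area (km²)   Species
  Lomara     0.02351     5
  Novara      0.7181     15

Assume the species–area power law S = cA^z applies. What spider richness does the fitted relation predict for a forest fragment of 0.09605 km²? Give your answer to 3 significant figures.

7.86

z = ln(15/5) / ln(0.7181/0.02351) = 1.0986 / 3.4192 = 0.3213
c = 5 / 0.02351^0.3213 = 5 / 0.2997 = 16.68
S₃ = 16.68 × 0.09605^0.3213 = 16.68 × 0.4711 ≈ 7.859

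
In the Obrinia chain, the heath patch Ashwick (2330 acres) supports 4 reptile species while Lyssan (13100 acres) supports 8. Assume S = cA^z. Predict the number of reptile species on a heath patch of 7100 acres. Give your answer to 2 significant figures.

6.3

z = ln(8/4) / ln(13100/2330) = 0.6931 / 1.7267 = 0.4014
c = 4 / 2330^0.4014 = 4 / 22.48 = 0.178
S₃ = 0.178 × 7100^0.4014 = 0.178 × 35.15 ≈ 6.256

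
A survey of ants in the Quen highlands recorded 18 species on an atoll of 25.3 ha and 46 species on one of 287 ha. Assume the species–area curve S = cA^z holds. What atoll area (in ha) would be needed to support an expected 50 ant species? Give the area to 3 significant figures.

z = ln(46/18) / ln(287/25.3) = 0.9383 / 2.4287 = 0.3863
c = 18 / 25.3^0.3863 = 18 / 3.484 = 5.167
A = (50/5.167)^(1/0.3863) ⇒ ln A = ln(9.678)/0.3863 = 5.8753
A = e^5.8753 ≈ 356.1 ha

356 ha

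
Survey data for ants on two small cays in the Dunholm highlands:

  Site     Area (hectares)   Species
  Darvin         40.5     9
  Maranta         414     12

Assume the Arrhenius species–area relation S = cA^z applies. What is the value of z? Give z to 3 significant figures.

0.124

Taking logs: ln S = ln c + z ln A, so z = (ln S₂ − ln S₁)/(ln A₂ − ln A₁).
z = ln(12/9) / ln(414/40.5) = ln(1.333) / ln(10.22) = 0.2877 / 2.3246 = 0.1238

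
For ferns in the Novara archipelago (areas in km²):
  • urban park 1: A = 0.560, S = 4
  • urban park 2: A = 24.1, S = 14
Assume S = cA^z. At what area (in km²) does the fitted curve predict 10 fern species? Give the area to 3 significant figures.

8.77 km²

z = ln(14/4) / ln(24.1/0.56) = 1.2528 / 3.7620 = 0.3330
c = 4 / 0.56^0.3330 = 4 / 0.8244 = 4.852
A = (10/4.852)^(1/0.3330) ⇒ ln A = ln(2.061)/0.3330 = 2.1718
A = e^2.1718 ≈ 8.774 km²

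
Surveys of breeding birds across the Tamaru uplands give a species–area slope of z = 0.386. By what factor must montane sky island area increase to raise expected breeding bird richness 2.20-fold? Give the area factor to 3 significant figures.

(A₂/A₁)^0.386 = 2.2, so A₂/A₁ = 2.2^(1/0.386) = 2.2^2.591
ln(A₂/A₁) = ln 2.2 / 0.386 = 0.7885 / 0.386 = 2.0426
A₂/A₁ = e^2.0426 ≈ 7.711

7.71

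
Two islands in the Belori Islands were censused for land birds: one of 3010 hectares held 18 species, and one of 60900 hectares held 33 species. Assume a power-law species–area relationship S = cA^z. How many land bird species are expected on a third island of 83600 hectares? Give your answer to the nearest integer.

35

z = ln(33/18) / ln(60900/3010) = 0.6061 / 3.0073 = 0.2016
c = 18 / 3010^0.2016 = 18 / 5.025 = 3.582
S₃ = 3.582 × 83600^0.2016 = 3.582 × 9.82 ≈ 35.18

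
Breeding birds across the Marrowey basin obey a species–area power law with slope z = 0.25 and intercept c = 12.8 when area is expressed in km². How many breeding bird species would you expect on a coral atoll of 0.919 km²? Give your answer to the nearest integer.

13

S = 12.8 × 0.919^0.25 = 12.8 × 0.9791 ≈ 12.53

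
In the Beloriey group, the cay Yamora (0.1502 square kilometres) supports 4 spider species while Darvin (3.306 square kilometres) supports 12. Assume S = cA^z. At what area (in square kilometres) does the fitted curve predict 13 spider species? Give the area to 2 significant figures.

4.1 square kilometres

z = ln(12/4) / ln(3.306/0.1502) = 1.0986 / 3.0915 = 0.3554
c = 4 / 0.1502^0.3554 = 4 / 0.5098 = 7.846
A = (13/7.846)^(1/0.3554) ⇒ ln A = ln(1.657)/0.3554 = 1.4210
A = e^1.4210 ≈ 4.141 square kilometres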